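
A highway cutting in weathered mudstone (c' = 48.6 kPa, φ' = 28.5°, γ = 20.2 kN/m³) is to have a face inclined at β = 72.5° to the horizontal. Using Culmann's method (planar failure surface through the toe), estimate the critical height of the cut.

Culmann's analysis gives the critical failure plane at α_cr = (β + φ')/2 = (72.5 + 28.5)/2 = 50.5°, and the critical height
H_c = (4c'/γ) · sinβ cosφ' / [1 − cos(β − φ')]
    = (4·48.6/20.2) · sin72.5°·cos28.5° / [1 − cos(44.0°)]
    = 9.624 · 0.9537·0.8788 / [1 − 0.7193]
    = 9.624 · 0.8381 / 0.2807
    = 28.74 m

H_c = 28.74 m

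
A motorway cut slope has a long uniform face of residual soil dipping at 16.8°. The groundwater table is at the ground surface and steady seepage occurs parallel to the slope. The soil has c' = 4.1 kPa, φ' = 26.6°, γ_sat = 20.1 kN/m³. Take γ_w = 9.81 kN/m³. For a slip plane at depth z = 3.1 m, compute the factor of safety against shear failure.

FS = 1.09

With seepage parallel to the slope and the water table at the surface, the effective normal stress on the slip plane uses the buoyant unit weight γ' = γ_sat − γ_w while the driving shear stress uses γ_sat:
FS = [c' + γ' z cos²β tanφ'] / [γ_sat z sinβ cosβ]
γ' = 20.1 − 9.81 = 10.29 kN/m³
Numerator = 4.1 + 10.29·3.1·cos²16.8°·tan26.6° = 4.1 + 10.29·3.1·0.9165·0.5008 = 18.739 kPa
Denominator = 20.1·3.1·sin16.8°·cos16.8° = 20.1·3.1·0.2890·0.9573 = 17.241 kPa
FS = 18.739 / 17.241 = 1.087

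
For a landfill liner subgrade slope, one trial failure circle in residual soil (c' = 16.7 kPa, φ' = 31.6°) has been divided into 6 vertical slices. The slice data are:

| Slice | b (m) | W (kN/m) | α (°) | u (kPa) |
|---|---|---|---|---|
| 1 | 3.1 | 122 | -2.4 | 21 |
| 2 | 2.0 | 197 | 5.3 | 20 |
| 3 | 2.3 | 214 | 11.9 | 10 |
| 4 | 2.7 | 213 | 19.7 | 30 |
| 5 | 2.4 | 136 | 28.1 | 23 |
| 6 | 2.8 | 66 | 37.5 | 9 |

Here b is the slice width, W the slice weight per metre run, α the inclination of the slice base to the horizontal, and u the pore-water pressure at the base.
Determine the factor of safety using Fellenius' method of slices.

Ordinary method of slices: FS = Σ[c'·Δl_i + (W_i cosα_i − u_i·Δl_i)·tanφ'] / Σ W_i sinα_i, with Δl_i = b_i / cosα_i.
Slice 1: Δl = 3.1/cos(-2.4°) = 3.103 m; N'_1 = 122·cos(-2.4°) − 21·3.103 = 56.7; c'Δl = 51.82; W sinα = -5.1
Slice 2: Δl = 2.0/cos5.3° = 2.009 m; N'_2 = 197·cos5.3° − 20·2.009 = 156.0; c'Δl = 33.54; W sinα = 18.2
Slice 3: Δl = 2.3/cos11.9° = 2.351 m; N'_3 = 214·cos11.9° − 10·2.351 = 185.9; c'Δl = 39.25; W sinα = 44.1
Slice 4: Δl = 2.7/cos19.7° = 2.868 m; N'_4 = 213·cos19.7° − 30·2.868 = 114.5; c'Δl = 47.89; W sinα = 71.8
Slice 5: Δl = 2.4/cos28.1° = 2.721 m; N'_5 = 136·cos28.1° − 23·2.721 = 57.4; c'Δl = 45.44; W sinα = 64.1
Slice 6: Δl = 2.8/cos37.5° = 3.529 m; N'_6 = 66·cos37.5° − 9·3.529 = 20.6; c'Δl = 58.94; W sinα = 40.2
Σc'Δl = 276.9 kN/m; ΣN' = 591.1 kN/m; ΣW sinα = 233.3 kN/m
Resisting = 276.9 + 591.1·tan31.6° = 276.9 + 363.7 = 640.5 kN/m
FS = 640.5 / 233.3 = 2.746

FS = 2.75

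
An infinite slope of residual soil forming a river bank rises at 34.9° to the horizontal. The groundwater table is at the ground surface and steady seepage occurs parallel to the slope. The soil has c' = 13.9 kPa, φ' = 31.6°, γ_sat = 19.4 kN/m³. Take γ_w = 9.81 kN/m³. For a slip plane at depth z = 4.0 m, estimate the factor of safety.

With seepage parallel to the slope and the water table at the surface, the effective normal stress on the slip plane uses the buoyant unit weight γ' = γ_sat − γ_w while the driving shear stress uses γ_sat:
FS = [c' + γ' z cos²β tanφ'] / [γ_sat z sinβ cosβ]
γ' = 19.4 − 9.81 = 9.59 kN/m³
Numerator = 13.9 + 9.59·4.0·cos²34.9°·tan31.6° = 13.9 + 9.59·4.0·0.6726·0.6152 = 29.774 kPa
Denominator = 19.4·4.0·sin34.9°·cos34.9° = 19.4·4.0·0.5721·0.8202 = 36.414 kPa
FS = 29.774 / 36.414 = 0.818

FS = 0.82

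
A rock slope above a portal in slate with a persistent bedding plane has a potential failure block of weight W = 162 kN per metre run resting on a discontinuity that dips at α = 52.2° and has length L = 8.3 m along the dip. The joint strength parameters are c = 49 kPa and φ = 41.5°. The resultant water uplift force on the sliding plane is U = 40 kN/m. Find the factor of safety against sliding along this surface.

FS = 3.59

Resolving the block weight along and normal to the plane and applying the Mohr–Coulomb strength on the joint:
N' = W cosα − U = 162·cos52.2° − 40 = 59.3 kN/m
Driving force T = W sinα = 162·sin52.2° = 128.0 kN/m
Resisting force R = c·L + N'·tanφ = 49·8.3 + 59.3·tan41.5° = 406.7 + 52.5 = 459.2 kN/m
FS = R / T = 459.2 / 128.0 = 3.587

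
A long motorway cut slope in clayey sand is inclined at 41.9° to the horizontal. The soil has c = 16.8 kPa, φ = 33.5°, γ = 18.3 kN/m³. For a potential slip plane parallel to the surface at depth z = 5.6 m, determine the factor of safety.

For an infinite slope with a slip plane parallel to the surface (no pore pressure): FS = [c + γz cos²β tanφ] / [γz sinβ cosβ].
γz = 18.3·5.6 = 102.48 kN/m²
Numerator = 16.8 + 102.48·cos²41.9°·tan33.5° = 16.8 + 102.48·0.5540·0.6619 = 54.378 kPa
Denominator = 102.48·sin41.9°·cos41.9° = 102.48·0.6678·0.7443 = 50.940 kPa
FS = 54.378 / 50.940 = 1.067

FS = 1.07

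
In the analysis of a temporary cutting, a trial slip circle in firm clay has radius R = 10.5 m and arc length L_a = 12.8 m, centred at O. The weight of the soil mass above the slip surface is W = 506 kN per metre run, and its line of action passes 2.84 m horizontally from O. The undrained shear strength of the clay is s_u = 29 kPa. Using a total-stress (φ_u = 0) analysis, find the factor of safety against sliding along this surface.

Taking moments about the centre O, the resisting moment is provided by the undrained shear strength acting along the arc:
M_R = s_u·L_a·R = 29·12.80·10.5 = 3897.6 kN·m/m
M_D = W·d = 506·2.84 = 1437.0 kN·m/m
FS = M_R / M_D = 3897.6 / 1437.0 = 2.712

FS = 2.71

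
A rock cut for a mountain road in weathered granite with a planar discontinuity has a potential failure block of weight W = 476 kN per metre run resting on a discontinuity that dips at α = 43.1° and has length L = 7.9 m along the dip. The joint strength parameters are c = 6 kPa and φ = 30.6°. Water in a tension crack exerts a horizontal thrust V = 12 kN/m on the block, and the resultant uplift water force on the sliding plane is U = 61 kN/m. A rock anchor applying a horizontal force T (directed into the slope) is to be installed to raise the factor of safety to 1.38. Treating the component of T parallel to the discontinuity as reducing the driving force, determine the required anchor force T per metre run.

Resolving forces along and normal to the sliding plane, with the horizontal anchor force T adding T·sinα to the effective normal force and T·cosα acting up the plane against the driving force:
FS = [cL + (W cosα − U − V sinα + T sinα) tanφ] / [W sinα + V cosα − T cosα]
Without the anchor: N' = 278.4 kN/m, driving T_d = 334.0 kN/m, resisting R = 6·7.9 + 278.4·tan30.6° = 212.0 kN/m, FS = 0.63.
Setting FS = 1.38 and solving for T:
1.38·(334.0 − T cos43.1°) = 212.0 + T sin43.1°·tan30.6°
T·(sin43.1°·tan30.6° + 1.38·cos43.1°) = 1.38·334.0 − 212.0
T·(0.6833·0.5914 + 1.38·0.7302) = 460.9 − 212.0 = 248.9
T·1.4117 = 248.9
T = 176.3 kN/m

T = 176 kN/m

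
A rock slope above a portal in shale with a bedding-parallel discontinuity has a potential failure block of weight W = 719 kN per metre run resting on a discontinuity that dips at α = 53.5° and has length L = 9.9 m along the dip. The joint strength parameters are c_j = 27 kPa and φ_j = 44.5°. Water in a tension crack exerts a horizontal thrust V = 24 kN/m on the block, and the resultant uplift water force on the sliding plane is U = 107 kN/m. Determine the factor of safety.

FS = 0.95

Resolving the block weight along and normal to the plane and applying the Mohr–Coulomb strength on the joint:
N' = W cosα − U − V sinα = 719·cos53.5° − 107 − 24·sin53.5° = 301.4 kN/m
Driving force T = W sinα + V cosα = 719·sin53.5° + 24·cos53.5° = 592.2 kN/m
Resisting force R = c_j·L + N'·tanφ_j = 27·9.9 + 301.4·tan44.5° = 267.3 + 296.2 = 563.5 kN/m
FS = R / T = 563.5 / 592.2 = 0.951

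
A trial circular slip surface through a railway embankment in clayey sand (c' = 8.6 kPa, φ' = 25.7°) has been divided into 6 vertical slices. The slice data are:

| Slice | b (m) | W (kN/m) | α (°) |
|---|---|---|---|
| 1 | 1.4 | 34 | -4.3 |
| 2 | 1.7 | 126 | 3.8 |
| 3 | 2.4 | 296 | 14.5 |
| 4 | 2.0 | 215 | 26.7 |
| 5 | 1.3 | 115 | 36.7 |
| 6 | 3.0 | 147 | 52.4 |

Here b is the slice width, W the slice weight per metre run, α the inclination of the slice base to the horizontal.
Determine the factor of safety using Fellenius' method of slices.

FS = 1.43

Ordinary method of slices: FS = Σ[c'·Δl_i + (W_i cosα_i)·tanφ'] / Σ W_i sinα_i, with Δl_i = b_i / cosα_i.
Slice 1: Δl = 1.4/cos(-4.3°) = 1.404 m; N'_1 = 34·cos(-4.3°) = 33.9; c'Δl = 12.07; W sinα = -2.5
Slice 2: Δl = 1.7/cos3.8° = 1.704 m; N'_2 = 126·cos3.8° = 125.7; c'Δl = 14.65; W sinα = 8.4
Slice 3: Δl = 2.4/cos14.5° = 2.479 m; N'_3 = 296·cos14.5° = 286.6; c'Δl = 21.32; W sinα = 74.1
Slice 4: Δl = 2.0/cos26.7° = 2.239 m; N'_4 = 215·cos26.7° = 192.1; c'Δl = 19.25; W sinα = 96.6
Slice 5: Δl = 1.3/cos36.7° = 1.621 m; N'_5 = 115·cos36.7° = 92.2; c'Δl = 13.94; W sinα = 68.7
Slice 6: Δl = 3.0/cos52.4° = 4.917 m; N'_6 = 147·cos52.4° = 89.7; c'Δl = 42.29; W sinα = 116.5
Σc'Δl = 123.5 kN/m; ΣN' = 820.2 kN/m; ΣW sinα = 361.7 kN/m
Resisting = 123.5 + 820.2·tan25.7° = 123.5 + 394.7 = 518.2 kN/m
FS = 518.2 / 361.7 = 1.433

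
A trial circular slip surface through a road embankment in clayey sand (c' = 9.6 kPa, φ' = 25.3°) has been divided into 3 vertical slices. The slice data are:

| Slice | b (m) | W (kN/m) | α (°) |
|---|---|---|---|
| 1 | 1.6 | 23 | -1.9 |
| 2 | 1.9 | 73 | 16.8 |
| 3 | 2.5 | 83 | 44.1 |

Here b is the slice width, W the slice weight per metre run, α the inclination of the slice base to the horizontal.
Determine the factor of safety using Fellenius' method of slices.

Ordinary method of slices: FS = Σ[c'·Δl_i + (W_i cosα_i)·tanφ'] / Σ W_i sinα_i, with Δl_i = b_i / cosα_i.
Slice 1: Δl = 1.6/cos(-1.9°) = 1.601 m; N'_1 = 23·cos(-1.9°) = 23.0; c'Δl = 15.37; W sinα = -0.8
Slice 2: Δl = 1.9/cos16.8° = 1.985 m; N'_2 = 73·cos16.8° = 69.9; c'Δl = 19.05; W sinα = 21.1
Slice 3: Δl = 2.5/cos44.1° = 3.481 m; N'_3 = 83·cos44.1° = 59.6; c'Δl = 33.42; W sinα = 57.8
Σc'Δl = 67.8 kN/m; ΣN' = 152.5 kN/m; ΣW sinα = 78.1 kN/m
Resisting = 67.8 + 152.5·tan25.3° = 67.8 + 72.1 = 139.9 kN/m
FS = 139.9 / 78.1 = 1.792

FS = 1.79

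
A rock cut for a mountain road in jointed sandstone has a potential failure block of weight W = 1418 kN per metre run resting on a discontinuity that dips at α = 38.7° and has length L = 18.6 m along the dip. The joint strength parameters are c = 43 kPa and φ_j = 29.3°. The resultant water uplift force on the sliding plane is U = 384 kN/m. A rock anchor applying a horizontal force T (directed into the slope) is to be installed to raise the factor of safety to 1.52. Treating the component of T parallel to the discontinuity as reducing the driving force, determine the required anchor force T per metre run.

T = 93 kN/m

Resolving forces along and normal to the sliding plane, with the horizontal anchor force T adding T·sinα to the effective normal force and T·cosα acting up the plane against the driving force:
FS = [cL + (W cosα − U + T sinα) tanφ_j] / [W sinα − T cosα]
Without the anchor: N' = 722.7 kN/m, driving T_d = 886.6 kN/m, resisting R = 43·18.6 + 722.7·tan29.3° = 1205.3 kN/m, FS = 1.36.
Setting FS = 1.52 and solving for T:
1.52·(886.6 − T cos38.7°) = 1205.3 + T sin38.7°·tan29.3°
T·(sin38.7°·tan29.3° + 1.52·cos38.7°) = 1.52·886.6 − 1205.3
T·(0.6252·0.5612 + 1.52·0.7804) = 1347.6 − 1205.3 = 142.3
T·1.5371 = 142.3
T = 92.6 kN/m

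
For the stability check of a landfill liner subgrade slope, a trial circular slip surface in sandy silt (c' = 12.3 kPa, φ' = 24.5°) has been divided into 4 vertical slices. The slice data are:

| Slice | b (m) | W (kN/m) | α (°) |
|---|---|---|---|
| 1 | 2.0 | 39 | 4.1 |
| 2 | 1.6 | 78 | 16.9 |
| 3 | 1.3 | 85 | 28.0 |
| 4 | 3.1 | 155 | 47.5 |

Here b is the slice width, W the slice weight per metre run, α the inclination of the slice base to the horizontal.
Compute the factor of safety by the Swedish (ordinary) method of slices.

FS = 1.41

Ordinary method of slices: FS = Σ[c'·Δl_i + (W_i cosα_i)·tanφ'] / Σ W_i sinα_i, with Δl_i = b_i / cosα_i.
Slice 1: Δl = 2.0/cos4.1° = 2.005 m; N'_1 = 39·cos4.1° = 38.9; c'Δl = 24.66; W sinα = 2.8
Slice 2: Δl = 1.6/cos16.9° = 1.672 m; N'_2 = 78·cos16.9° = 74.6; c'Δl = 20.57; W sinα = 22.7
Slice 3: Δl = 1.3/cos28.0° = 1.472 m; N'_3 = 85·cos28.0° = 75.1; c'Δl = 18.11; W sinα = 39.9
Slice 4: Δl = 3.1/cos47.5° = 4.589 m; N'_4 = 155·cos47.5° = 104.7; c'Δl = 56.44; W sinα = 114.3
Σc'Δl = 119.8 kN/m; ΣN' = 293.3 kN/m; ΣW sinα = 179.6 kN/m
Resisting = 119.8 + 293.3·tan24.5° = 119.8 + 133.7 = 253.4 kN/m
FS = 253.4 / 179.6 = 1.411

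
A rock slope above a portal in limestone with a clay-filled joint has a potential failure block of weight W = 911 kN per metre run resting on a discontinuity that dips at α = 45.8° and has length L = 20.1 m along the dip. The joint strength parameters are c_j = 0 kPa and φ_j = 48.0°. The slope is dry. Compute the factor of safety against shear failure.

FS = 1.08

Resolving the block weight along and normal to the plane and applying the Mohr–Coulomb strength on the joint:
N' = W cosα = 911·cos45.8° = 635.1 kN/m
Driving force T = W sinα = 911·sin45.8° = 653.1 kN/m
Resisting force R = c_j·L + N'·tanφ_j = 0·20.1 + 635.1·tan48.0° = 0.0 + 705.4 = 705.4 kN/m
FS = R / T = 705.4 / 653.1 = 1.080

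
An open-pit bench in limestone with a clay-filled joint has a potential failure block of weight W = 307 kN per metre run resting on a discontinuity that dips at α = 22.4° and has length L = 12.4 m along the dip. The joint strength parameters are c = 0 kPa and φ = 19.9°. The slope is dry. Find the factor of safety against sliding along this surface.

FS = 0.88

Resolving the block weight along and normal to the plane and applying the Mohr–Coulomb strength on the joint:
N' = W cosα = 307·cos22.4° = 283.8 kN/m
Driving force T = W sinα = 307·sin22.4° = 117.0 kN/m
Resisting force R = c·L + N'·tanφ = 0·12.4 + 283.8·tan19.9° = 0.0 + 102.7 = 102.7 kN/m
FS = R / T = 102.7 / 117.0 = 0.878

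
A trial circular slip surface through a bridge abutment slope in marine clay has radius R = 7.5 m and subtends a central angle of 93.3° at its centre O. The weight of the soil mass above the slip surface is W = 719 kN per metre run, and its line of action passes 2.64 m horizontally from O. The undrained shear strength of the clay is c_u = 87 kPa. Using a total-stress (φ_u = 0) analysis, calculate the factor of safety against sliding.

FS = 4.20

Taking moments about the centre O, the resisting moment is provided by the undrained shear strength acting along the arc:
Arc length L_a = R·θ = 7.5·(93.3°·π/180) = 7.5·1.6284 = 12.21 m
M_R = c_u·L_a·R = 87·12.21·7.5 = 7968.9 kN·m/m
M_D = W·d = 719·2.64 = 1898.2 kN·m/m
FS = M_R / M_D = 7968.9 / 1898.2 = 4.198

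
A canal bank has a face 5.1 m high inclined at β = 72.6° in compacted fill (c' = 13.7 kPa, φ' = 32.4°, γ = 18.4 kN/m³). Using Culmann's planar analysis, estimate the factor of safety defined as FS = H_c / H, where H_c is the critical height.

FS = 1.99

H_c = (4c'/γ) · sinβ cosφ' / [1 − cos(β − φ')]
    = (4·13.7/18.4) · sin72.6°·cos32.4° / [1 − cos40.2°]
    = 2.978 · 0.8057 / 0.2362 = 10.16 m
FS = H_c / H = 10.16 / 5.1 = 1.992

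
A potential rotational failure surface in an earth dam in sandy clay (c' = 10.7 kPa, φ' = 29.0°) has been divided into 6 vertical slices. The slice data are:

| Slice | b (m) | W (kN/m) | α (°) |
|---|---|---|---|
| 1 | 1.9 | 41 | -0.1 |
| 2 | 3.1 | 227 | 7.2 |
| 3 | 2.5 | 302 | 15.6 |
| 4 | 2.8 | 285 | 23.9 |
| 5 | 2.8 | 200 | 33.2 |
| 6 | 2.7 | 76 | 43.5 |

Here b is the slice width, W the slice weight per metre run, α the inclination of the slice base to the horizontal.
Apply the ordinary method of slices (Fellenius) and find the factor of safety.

FS = 1.98

Ordinary method of slices: FS = Σ[c'·Δl_i + (W_i cosα_i)·tanφ'] / Σ W_i sinα_i, with Δl_i = b_i / cosα_i.
Slice 1: Δl = 1.9/cos(-0.1°) = 1.900 m; N'_1 = 41·cos(-0.1°) = 41.0; c'Δl = 20.33; W sinα = -0.1
Slice 2: Δl = 3.1/cos7.2° = 3.125 m; N'_2 = 227·cos7.2° = 225.2; c'Δl = 33.43; W sinα = 28.5
Slice 3: Δl = 2.5/cos15.6° = 2.596 m; N'_3 = 302·cos15.6° = 290.9; c'Δl = 27.77; W sinα = 81.2
Slice 4: Δl = 2.8/cos23.9° = 3.063 m; N'_4 = 285·cos23.9° = 260.6; c'Δl = 32.77; W sinα = 115.5
Slice 5: Δl = 2.8/cos33.2° = 3.346 m; N'_5 = 200·cos33.2° = 167.4; c'Δl = 35.80; W sinα = 109.5
Slice 6: Δl = 2.7/cos43.5° = 3.722 m; N'_6 = 76·cos43.5° = 55.1; c'Δl = 39.83; W sinα = 52.3
Σc'Δl = 189.9 kN/m; ΣN' = 1040.1 kN/m; ΣW sinα = 386.9 kN/m
Resisting = 189.9 + 1040.1·tan29.0° = 189.9 + 576.6 = 766.5 kN/m
FS = 766.5 / 386.9 = 1.981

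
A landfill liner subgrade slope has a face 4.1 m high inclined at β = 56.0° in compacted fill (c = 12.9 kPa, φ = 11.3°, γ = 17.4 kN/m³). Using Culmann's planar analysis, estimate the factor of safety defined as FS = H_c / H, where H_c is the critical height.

FS = 2.03

H_c = (4c/γ) · sinβ cosφ / [1 − cos(β − φ)]
    = (4·12.9/17.4) · sin56.0°·cos11.3° / [1 − cos44.7°]
    = 2.966 · 0.8130 / 0.2892 = 8.34 m
FS = H_c / H = 8.34 / 4.1 = 2.033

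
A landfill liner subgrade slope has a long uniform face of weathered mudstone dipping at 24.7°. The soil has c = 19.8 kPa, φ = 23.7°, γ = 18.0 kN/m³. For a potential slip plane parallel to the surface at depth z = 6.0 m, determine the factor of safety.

For an infinite slope with a slip plane parallel to the surface (no pore pressure): FS = [c + γz cos²β tanφ] / [γz sinβ cosβ].
γz = 18.0·6.0 = 108.00 kN/m²
Numerator = 19.8 + 108.00·cos²24.7°·tan23.7° = 19.8 + 108.00·0.8254·0.4390 = 58.931 kPa
Denominator = 108.00·sin24.7°·cos24.7° = 108.00·0.4179·0.9085 = 41.001 kPa
FS = 58.931 / 41.001 = 1.437

FS = 1.44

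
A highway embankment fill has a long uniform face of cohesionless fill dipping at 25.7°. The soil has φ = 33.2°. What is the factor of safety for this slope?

For a dry cohesionless infinite slope the factor of safety is FS = tanφ / tanβ.
FS = tan33.2° / tan25.7° = 0.6544 / 0.4813 = 1.360

FS = 1.36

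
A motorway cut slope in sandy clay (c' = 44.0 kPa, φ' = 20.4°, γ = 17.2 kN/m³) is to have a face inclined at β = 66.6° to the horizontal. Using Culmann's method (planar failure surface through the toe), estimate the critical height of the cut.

H_c = 28.59 m

Culmann's analysis gives the critical failure plane at α_cr = (β + φ')/2 = (66.6 + 20.4)/2 = 43.5°, and the critical height
H_c = (4c'/γ) · sinβ cosφ' / [1 − cos(β − φ')]
    = (4·44.0/17.2) · sin66.6°·cos20.4° / [1 − cos(46.2°)]
    = 10.233 · 0.9178·0.9373 / [1 − 0.6921]
    = 10.233 · 0.8602 / 0.3079
    = 28.59 m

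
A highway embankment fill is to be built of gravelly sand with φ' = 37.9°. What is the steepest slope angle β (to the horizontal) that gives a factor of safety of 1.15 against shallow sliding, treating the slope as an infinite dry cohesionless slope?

For an infinite dry cohesionless slope FS = tanφ'/tanβ, so tanβ = tanφ' / FS.
tanβ = tan37.9° / 1.15 = 0.7785 / 1.15 = 0.6769
β = arctan(0.6769) = 34.10°

β = 34.1°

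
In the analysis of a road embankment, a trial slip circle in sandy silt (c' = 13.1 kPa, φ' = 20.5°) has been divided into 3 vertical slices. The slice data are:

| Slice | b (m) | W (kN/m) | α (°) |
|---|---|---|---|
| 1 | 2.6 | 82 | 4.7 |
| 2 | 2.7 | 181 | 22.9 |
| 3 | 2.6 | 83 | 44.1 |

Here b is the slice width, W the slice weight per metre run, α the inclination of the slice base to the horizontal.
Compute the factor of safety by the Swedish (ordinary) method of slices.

FS = 1.74

Ordinary method of slices: FS = Σ[c'·Δl_i + (W_i cosα_i)·tanφ'] / Σ W_i sinα_i, with Δl_i = b_i / cosα_i.
Slice 1: Δl = 2.6/cos4.7° = 2.609 m; N'_1 = 82·cos4.7° = 81.7; c'Δl = 34.17; W sinα = 6.7
Slice 2: Δl = 2.7/cos22.9° = 2.931 m; N'_2 = 181·cos22.9° = 166.7; c'Δl = 38.40; W sinα = 70.4
Slice 3: Δl = 2.6/cos44.1° = 3.621 m; N'_3 = 83·cos44.1° = 59.6; c'Δl = 47.43; W sinα = 57.8
Σc'Δl = 120.0 kN/m; ΣN' = 308.1 kN/m; ΣW sinα = 134.9 kN/m
Resisting = 120.0 + 308.1·tan20.5° = 120.0 + 115.2 = 235.2 kN/m
FS = 235.2 / 134.9 = 1.743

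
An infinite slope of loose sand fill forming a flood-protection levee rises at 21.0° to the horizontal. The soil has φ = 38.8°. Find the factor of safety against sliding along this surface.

For a dry cohesionless infinite slope the factor of safety is FS = tanφ / tanβ.
FS = tan38.8° / tan21.0° = 0.8040 / 0.3839 = 2.095

FS = 2.09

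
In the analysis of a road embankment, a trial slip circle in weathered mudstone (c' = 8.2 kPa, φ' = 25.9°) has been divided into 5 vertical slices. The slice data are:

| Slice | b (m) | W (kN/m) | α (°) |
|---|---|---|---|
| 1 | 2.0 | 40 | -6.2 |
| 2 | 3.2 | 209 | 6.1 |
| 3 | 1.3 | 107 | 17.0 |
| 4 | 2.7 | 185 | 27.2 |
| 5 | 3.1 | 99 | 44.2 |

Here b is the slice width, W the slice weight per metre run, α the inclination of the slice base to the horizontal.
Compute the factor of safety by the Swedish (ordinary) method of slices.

FS = 1.97

Ordinary method of slices: FS = Σ[c'·Δl_i + (W_i cosα_i)·tanφ'] / Σ W_i sinα_i, with Δl_i = b_i / cosα_i.
Slice 1: Δl = 2.0/cos(-6.2°) = 2.012 m; N'_1 = 40·cos(-6.2°) = 39.8; c'Δl = 16.50; W sinα = -4.3
Slice 2: Δl = 3.2/cos6.1° = 3.218 m; N'_2 = 209·cos6.1° = 207.8; c'Δl = 26.39; W sinα = 22.2
Slice 3: Δl = 1.3/cos17.0° = 1.359 m; N'_3 = 107·cos17.0° = 102.3; c'Δl = 11.15; W sinα = 31.3
Slice 4: Δl = 2.7/cos27.2° = 3.036 m; N'_4 = 185·cos27.2° = 164.5; c'Δl = 24.89; W sinα = 84.6
Slice 5: Δl = 3.1/cos44.2° = 4.324 m; N'_5 = 99·cos44.2° = 71.0; c'Δl = 35.46; W sinα = 69.0
Σc'Δl = 114.4 kN/m; ΣN' = 585.4 kN/m; ΣW sinα = 202.8 kN/m
Resisting = 114.4 + 585.4·tan25.9° = 114.4 + 284.3 = 398.6 kN/m
FS = 398.6 / 202.8 = 1.966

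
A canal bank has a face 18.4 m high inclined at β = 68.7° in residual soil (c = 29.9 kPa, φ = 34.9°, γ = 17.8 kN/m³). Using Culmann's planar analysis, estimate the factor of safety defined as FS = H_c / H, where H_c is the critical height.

H_c = (4c/γ) · sinβ cosφ / [1 − cos(β − φ)]
    = (4·29.9/17.8) · sin68.7°·cos34.9° / [1 − cos33.8°]
    = 6.719 · 0.7641 / 0.1690 = 30.38 m
FS = H_c / H = 30.38 / 18.4 = 1.651

FS = 1.65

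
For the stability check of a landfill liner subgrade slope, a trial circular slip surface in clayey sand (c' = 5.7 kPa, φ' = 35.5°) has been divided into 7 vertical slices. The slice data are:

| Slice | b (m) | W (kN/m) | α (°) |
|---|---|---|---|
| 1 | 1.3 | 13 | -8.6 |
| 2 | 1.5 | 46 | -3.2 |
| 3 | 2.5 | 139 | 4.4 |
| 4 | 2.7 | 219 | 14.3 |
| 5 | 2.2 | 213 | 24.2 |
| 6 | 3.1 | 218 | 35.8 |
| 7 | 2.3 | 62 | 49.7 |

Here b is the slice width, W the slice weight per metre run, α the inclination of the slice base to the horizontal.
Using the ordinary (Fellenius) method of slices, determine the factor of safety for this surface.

Ordinary method of slices: FS = Σ[c'·Δl_i + (W_i cosα_i)·tanφ'] / Σ W_i sinα_i, with Δl_i = b_i / cosα_i.
Slice 1: Δl = 1.3/cos(-8.6°) = 1.315 m; N'_1 = 13·cos(-8.6°) = 12.9; c'Δl = 7.49; W sinα = -1.9
Slice 2: Δl = 1.5/cos(-3.2°) = 1.502 m; N'_2 = 46·cos(-3.2°) = 45.9; c'Δl = 8.56; W sinα = -2.6
Slice 3: Δl = 2.5/cos4.4° = 2.507 m; N'_3 = 139·cos4.4° = 138.6; c'Δl = 14.29; W sinα = 10.7
Slice 4: Δl = 2.7/cos14.3° = 2.786 m; N'_4 = 219·cos14.3° = 212.2; c'Δl = 15.88; W sinα = 54.1
Slice 5: Δl = 2.2/cos24.2° = 2.412 m; N'_5 = 213·cos24.2° = 194.3; c'Δl = 13.75; W sinα = 87.3
Slice 6: Δl = 3.1/cos35.8° = 3.822 m; N'_6 = 218·cos35.8° = 176.8; c'Δl = 21.79; W sinα = 127.5
Slice 7: Δl = 2.3/cos49.7° = 3.556 m; N'_7 = 62·cos49.7° = 40.1; c'Δl = 20.27; W sinα = 47.3
Σc'Δl = 102.0 kN/m; ΣN' = 820.8 kN/m; ΣW sinα = 322.4 kN/m
Resisting = 102.0 + 820.8·tan35.5° = 102.0 + 585.5 = 687.5 kN/m
FS = 687.5 / 322.4 = 2.133

FS = 2.13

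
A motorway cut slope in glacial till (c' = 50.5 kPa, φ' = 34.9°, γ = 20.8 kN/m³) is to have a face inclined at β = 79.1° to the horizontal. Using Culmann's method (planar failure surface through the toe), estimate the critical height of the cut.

H_c = 27.63 m

Culmann's analysis gives the critical failure plane at α_cr = (β + φ')/2 = (79.1 + 34.9)/2 = 57.0°, and the critical height
H_c = (4c'/γ) · sinβ cosφ' / [1 − cos(β − φ')]
    = (4·50.5/20.8) · sin79.1°·cos34.9° / [1 − cos(44.2°)]
    = 9.712 · 0.9820·0.8202 / [1 − 0.7169]
    = 9.712 · 0.8054 / 0.2831
    = 27.63 m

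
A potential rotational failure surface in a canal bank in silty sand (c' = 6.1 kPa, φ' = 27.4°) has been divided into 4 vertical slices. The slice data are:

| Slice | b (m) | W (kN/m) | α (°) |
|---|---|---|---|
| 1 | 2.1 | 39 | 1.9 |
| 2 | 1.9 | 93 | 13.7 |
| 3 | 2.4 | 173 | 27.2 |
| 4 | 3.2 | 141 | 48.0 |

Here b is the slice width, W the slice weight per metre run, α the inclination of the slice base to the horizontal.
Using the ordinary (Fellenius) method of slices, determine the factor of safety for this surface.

FS = 1.28

Ordinary method of slices: FS = Σ[c'·Δl_i + (W_i cosα_i)·tanφ'] / Σ W_i sinα_i, with Δl_i = b_i / cosα_i.
Slice 1: Δl = 2.1/cos1.9° = 2.101 m; N'_1 = 39·cos1.9° = 39.0; c'Δl = 12.82; W sinα = 1.3
Slice 2: Δl = 1.9/cos13.7° = 1.956 m; N'_2 = 93·cos13.7° = 90.4; c'Δl = 11.93; W sinα = 22.0
Slice 3: Δl = 2.4/cos27.2° = 2.698 m; N'_3 = 173·cos27.2° = 153.9; c'Δl = 16.46; W sinα = 79.1
Slice 4: Δl = 3.2/cos48.0° = 4.782 m; N'_4 = 141·cos48.0° = 94.3; c'Δl = 29.17; W sinα = 104.8
Σc'Δl = 70.4 kN/m; ΣN' = 377.5 kN/m; ΣW sinα = 207.2 kN/m
Resisting = 70.4 + 377.5·tan27.4° = 70.4 + 195.7 = 266.1 kN/m
FS = 266.1 / 207.2 = 1.284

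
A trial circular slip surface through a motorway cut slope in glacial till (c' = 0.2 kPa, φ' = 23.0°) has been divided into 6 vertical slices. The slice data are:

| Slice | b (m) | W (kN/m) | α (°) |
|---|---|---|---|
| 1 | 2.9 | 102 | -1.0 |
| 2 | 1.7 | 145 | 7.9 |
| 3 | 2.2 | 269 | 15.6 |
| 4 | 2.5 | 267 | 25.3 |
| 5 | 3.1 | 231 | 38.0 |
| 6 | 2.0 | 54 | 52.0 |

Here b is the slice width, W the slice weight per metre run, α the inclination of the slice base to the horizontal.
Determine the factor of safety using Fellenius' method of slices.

Ordinary method of slices: FS = Σ[c'·Δl_i + (W_i cosα_i)·tanφ'] / Σ W_i sinα_i, with Δl_i = b_i / cosα_i.
Slice 1: Δl = 2.9/cos(-1.0°) = 2.900 m; N'_1 = 102·cos(-1.0°) = 102.0; c'Δl = 0.58; W sinα = -1.8
Slice 2: Δl = 1.7/cos7.9° = 1.716 m; N'_2 = 145·cos7.9° = 143.6; c'Δl = 0.34; W sinα = 19.9
Slice 3: Δl = 2.2/cos15.6° = 2.284 m; N'_3 = 269·cos15.6° = 259.1; c'Δl = 0.46; W sinα = 72.3
Slice 4: Δl = 2.5/cos25.3° = 2.765 m; N'_4 = 267·cos25.3° = 241.4; c'Δl = 0.55; W sinα = 114.1
Slice 5: Δl = 3.1/cos38.0° = 3.934 m; N'_5 = 231·cos38.0° = 182.0; c'Δl = 0.79; W sinα = 142.2
Slice 6: Δl = 2.0/cos52.0° = 3.249 m; N'_6 = 54·cos52.0° = 33.2; c'Δl = 0.65; W sinα = 42.6
Σc'Δl = 3.4 kN/m; ΣN' = 961.4 kN/m; ΣW sinα = 389.4 kN/m
Resisting = 3.4 + 961.4·tan23.0° = 3.4 + 408.1 = 411.4 kN/m
FS = 411.4 / 389.4 = 1.057

FS = 1.06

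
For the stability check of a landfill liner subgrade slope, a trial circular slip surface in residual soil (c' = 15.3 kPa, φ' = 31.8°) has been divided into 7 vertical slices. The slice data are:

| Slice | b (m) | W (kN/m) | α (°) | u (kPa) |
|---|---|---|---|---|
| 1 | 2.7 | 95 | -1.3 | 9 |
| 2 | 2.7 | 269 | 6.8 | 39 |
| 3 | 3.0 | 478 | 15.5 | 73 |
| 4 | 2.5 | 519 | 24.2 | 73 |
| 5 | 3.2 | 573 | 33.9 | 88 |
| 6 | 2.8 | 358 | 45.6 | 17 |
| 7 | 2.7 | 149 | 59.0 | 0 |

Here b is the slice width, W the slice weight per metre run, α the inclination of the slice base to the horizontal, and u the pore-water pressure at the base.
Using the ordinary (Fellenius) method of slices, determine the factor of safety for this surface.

FS = 1.00

Ordinary method of slices: FS = Σ[c'·Δl_i + (W_i cosα_i − u_i·Δl_i)·tanφ'] / Σ W_i sinα_i, with Δl_i = b_i / cosα_i.
Slice 1: Δl = 2.7/cos(-1.3°) = 2.701 m; N'_1 = 95·cos(-1.3°) − 9·2.701 = 70.7; c'Δl = 41.32; W sinα = -2.2
Slice 2: Δl = 2.7/cos6.8° = 2.719 m; N'_2 = 269·cos6.8° − 39·2.719 = 161.1; c'Δl = 41.60; W sinα = 31.9
Slice 3: Δl = 3.0/cos15.5° = 3.113 m; N'_3 = 478·cos15.5° − 73·3.113 = 233.3; c'Δl = 47.63; W sinα = 127.7
Slice 4: Δl = 2.5/cos24.2° = 2.741 m; N'_4 = 519·cos24.2° − 73·2.741 = 273.3; c'Δl = 41.94; W sinα = 212.8
Slice 5: Δl = 3.2/cos33.9° = 3.855 m; N'_5 = 573·cos33.9° − 88·3.855 = 136.3; c'Δl = 58.99; W sinα = 319.6
Slice 6: Δl = 2.8/cos45.6° = 4.002 m; N'_6 = 358·cos45.6° − 17·4.002 = 182.4; c'Δl = 61.23; W sinα = 255.8
Slice 7: Δl = 2.7/cos59.0° = 5.242 m; N'_7 = 149·cos59.0° − 0·5.242 = 76.7; c'Δl = 80.21; W sinα = 127.7
Σc'Δl = 372.9 kN/m; ΣN' = 1133.9 kN/m; ΣW sinα = 1073.3 kN/m
Resisting = 372.9 + 1133.9·tan31.8° = 372.9 + 703.0 = 1076.0 kN/m
FS = 1076.0 / 1073.3 = 1.003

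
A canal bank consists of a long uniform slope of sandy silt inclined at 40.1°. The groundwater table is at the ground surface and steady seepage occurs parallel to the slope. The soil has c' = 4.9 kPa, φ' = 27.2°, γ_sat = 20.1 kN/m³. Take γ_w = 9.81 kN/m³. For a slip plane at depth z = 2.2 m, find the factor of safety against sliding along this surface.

FS = 0.54

With seepage parallel to the slope and the water table at the surface, the effective normal stress on the slip plane uses the buoyant unit weight γ' = γ_sat − γ_w while the driving shear stress uses γ_sat:
FS = [c' + γ' z cos²β tanφ'] / [γ_sat z sinβ cosβ]
γ' = 20.1 − 9.81 = 10.29 kN/m³
Numerator = 4.9 + 10.29·2.2·cos²40.1°·tan27.2° = 4.9 + 10.29·2.2·0.5851·0.5139 = 11.707 kPa
Denominator = 20.1·2.2·sin40.1°·cos40.1° = 20.1·2.2·0.6441·0.7649 = 21.787 kPa
FS = 11.707 / 21.787 = 0.537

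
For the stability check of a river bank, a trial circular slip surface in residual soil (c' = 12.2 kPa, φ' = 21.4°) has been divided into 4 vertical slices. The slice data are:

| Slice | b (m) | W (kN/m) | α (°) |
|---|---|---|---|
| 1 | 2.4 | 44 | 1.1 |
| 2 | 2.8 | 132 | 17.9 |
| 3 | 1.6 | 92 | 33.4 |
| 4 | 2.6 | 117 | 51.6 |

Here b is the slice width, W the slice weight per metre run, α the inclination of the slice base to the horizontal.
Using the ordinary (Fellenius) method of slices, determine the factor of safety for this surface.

FS = 1.44

Ordinary method of slices: FS = Σ[c'·Δl_i + (W_i cosα_i)·tanφ'] / Σ W_i sinα_i, with Δl_i = b_i / cosα_i.
Slice 1: Δl = 2.4/cos1.1° = 2.400 m; N'_1 = 44·cos1.1° = 44.0; c'Δl = 29.29; W sinα = 0.8
Slice 2: Δl = 2.8/cos17.9° = 2.942 m; N'_2 = 132·cos17.9° = 125.6; c'Δl = 35.90; W sinα = 40.6
Slice 3: Δl = 1.6/cos33.4° = 1.917 m; N'_3 = 92·cos33.4° = 76.8; c'Δl = 23.38; W sinα = 50.6
Slice 4: Δl = 2.6/cos51.6° = 4.186 m; N'_4 = 117·cos51.6° = 72.7; c'Δl = 51.07; W sinα = 91.7
Σc'Δl = 139.6 kN/m; ΣN' = 319.1 kN/m; ΣW sinα = 183.8 kN/m
Resisting = 139.6 + 319.1·tan21.4° = 139.6 + 125.0 = 264.7 kN/m
FS = 264.7 / 183.8 = 1.440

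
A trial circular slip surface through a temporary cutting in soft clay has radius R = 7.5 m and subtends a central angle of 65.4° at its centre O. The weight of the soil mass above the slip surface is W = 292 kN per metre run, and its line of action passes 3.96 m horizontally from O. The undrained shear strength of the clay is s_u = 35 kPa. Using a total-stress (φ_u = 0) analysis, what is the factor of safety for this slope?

FS = 1.94

Taking moments about the centre O, the resisting moment is provided by the undrained shear strength acting along the arc:
Arc length L_a = R·θ = 7.5·(65.4°·π/180) = 7.5·1.1414 = 8.56 m
M_R = s_u·L_a·R = 35·8.56·7.5 = 2247.2 kN·m/m
M_D = W·d = 292·3.96 = 1156.3 kN·m/m
FS = M_R / M_D = 2247.2 / 1156.3 = 1.943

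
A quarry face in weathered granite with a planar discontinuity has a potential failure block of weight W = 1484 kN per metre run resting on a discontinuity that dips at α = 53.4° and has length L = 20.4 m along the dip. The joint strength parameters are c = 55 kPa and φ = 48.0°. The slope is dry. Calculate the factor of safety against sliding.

Resolving the block weight along and normal to the plane and applying the Mohr–Coulomb strength on the joint:
N' = W cosα = 1484·cos53.4° = 884.8 kN/m
Driving force T = W sinα = 1484·sin53.4° = 1191.4 kN/m
Resisting force R = c·L + N'·tanφ = 55·20.4 + 884.8·tan48.0° = 1122.0 + 982.7 = 2104.7 kN/m
FS = R / T = 2104.7 / 1191.4 = 1.767

FS = 1.77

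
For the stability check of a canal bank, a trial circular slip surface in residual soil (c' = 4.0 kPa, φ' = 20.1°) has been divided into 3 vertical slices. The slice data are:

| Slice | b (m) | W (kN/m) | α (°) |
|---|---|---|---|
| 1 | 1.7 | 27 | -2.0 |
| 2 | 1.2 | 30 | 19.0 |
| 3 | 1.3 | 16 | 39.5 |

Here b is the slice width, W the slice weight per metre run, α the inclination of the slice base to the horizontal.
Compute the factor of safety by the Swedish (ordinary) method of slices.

Ordinary method of slices: FS = Σ[c'·Δl_i + (W_i cosα_i)·tanφ'] / Σ W_i sinα_i, with Δl_i = b_i / cosα_i.
Slice 1: Δl = 1.7/cos(-2.0°) = 1.701 m; N'_1 = 27·cos(-2.0°) = 27.0; c'Δl = 6.80; W sinα = -0.9
Slice 2: Δl = 1.2/cos19.0° = 1.269 m; N'_2 = 30·cos19.0° = 28.4; c'Δl = 5.08; W sinα = 9.8
Slice 3: Δl = 1.3/cos39.5° = 1.685 m; N'_3 = 16·cos39.5° = 12.3; c'Δl = 6.74; W sinα = 10.2
Σc'Δl = 18.6 kN/m; ΣN' = 67.7 kN/m; ΣW sinα = 19.0 kN/m
Resisting = 18.6 + 67.7·tan20.1° = 18.6 + 24.8 = 43.4 kN/m
FS = 43.4 / 19.0 = 2.284

FS = 2.28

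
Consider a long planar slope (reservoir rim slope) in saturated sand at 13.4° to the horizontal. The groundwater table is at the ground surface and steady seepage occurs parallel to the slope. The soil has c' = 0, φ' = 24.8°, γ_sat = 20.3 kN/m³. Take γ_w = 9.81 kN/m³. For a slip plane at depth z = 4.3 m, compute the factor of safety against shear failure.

FS = 1.00

With seepage parallel to the slope and the water table at the surface, the effective normal stress on the slip plane uses the buoyant unit weight γ' = γ_sat − γ_w while the driving shear stress uses γ_sat:
FS = [c' + γ' z cos²β tanφ'] / [γ_sat z sinβ cosβ]
(For c' = 0 this reduces to FS = (γ'/γ_sat)·tanφ'/tanβ.)
γ' = 20.3 − 9.81 = 10.49 kN/m³
Numerator = 0.0 + 10.49·4.3·cos²13.4°·tan24.8° = 0.0 + 10.49·4.3·0.9463·0.4621 = 19.723 kPa
Denominator = 20.3·4.3·sin13.4°·cos13.4° = 20.3·4.3·0.2317·0.9728 = 19.679 kPa
FS = 19.723 / 19.679 = 1.002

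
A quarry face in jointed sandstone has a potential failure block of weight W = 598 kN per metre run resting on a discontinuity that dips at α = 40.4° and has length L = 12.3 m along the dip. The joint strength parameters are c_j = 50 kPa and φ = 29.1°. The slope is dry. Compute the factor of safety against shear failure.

FS = 2.24

Resolving the block weight along and normal to the plane and applying the Mohr–Coulomb strength on the joint:
N' = W cosα = 598·cos40.4° = 455.4 kN/m
Driving force T = W sinα = 598·sin40.4° = 387.6 kN/m
Resisting force R = c_j·L + N'·tanφ = 50·12.3 + 455.4·tan29.1° = 615.0 + 253.5 = 868.5 kN/m
FS = R / T = 868.5 / 387.6 = 2.241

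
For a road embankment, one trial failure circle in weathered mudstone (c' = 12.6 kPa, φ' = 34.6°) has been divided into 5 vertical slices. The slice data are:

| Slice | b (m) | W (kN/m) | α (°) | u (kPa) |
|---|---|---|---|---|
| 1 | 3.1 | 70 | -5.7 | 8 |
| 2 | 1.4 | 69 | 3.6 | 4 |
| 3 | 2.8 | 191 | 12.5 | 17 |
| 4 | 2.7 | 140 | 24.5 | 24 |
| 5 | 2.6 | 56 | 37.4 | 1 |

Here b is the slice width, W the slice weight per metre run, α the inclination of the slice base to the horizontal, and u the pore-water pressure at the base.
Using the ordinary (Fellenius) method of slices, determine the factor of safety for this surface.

FS = 3.12

Ordinary method of slices: FS = Σ[c'·Δl_i + (W_i cosα_i − u_i·Δl_i)·tanφ'] / Σ W_i sinα_i, with Δl_i = b_i / cosα_i.
Slice 1: Δl = 3.1/cos(-5.7°) = 3.115 m; N'_1 = 70·cos(-5.7°) − 8·3.115 = 44.7; c'Δl = 39.25; W sinα = -7.0
Slice 2: Δl = 1.4/cos3.6° = 1.403 m; N'_2 = 69·cos3.6° − 4·1.403 = 63.3; c'Δl = 17.67; W sinα = 4.3
Slice 3: Δl = 2.8/cos12.5° = 2.868 m; N'_3 = 191·cos12.5° − 17·2.868 = 137.7; c'Δl = 36.14; W sinα = 41.3
Slice 4: Δl = 2.7/cos24.5° = 2.967 m; N'_4 = 140·cos24.5° − 24·2.967 = 56.2; c'Δl = 37.39; W sinα = 58.1
Slice 5: Δl = 2.6/cos37.4° = 3.273 m; N'_5 = 56·cos37.4° − 1·3.273 = 41.2; c'Δl = 41.24; W sinα = 34.0
Σc'Δl = 171.7 kN/m; ΣN' = 343.1 kN/m; ΣW sinα = 130.8 kN/m
Resisting = 171.7 + 343.1·tan34.6° = 171.7 + 236.7 = 408.4 kN/m
FS = 408.4 / 130.8 = 3.122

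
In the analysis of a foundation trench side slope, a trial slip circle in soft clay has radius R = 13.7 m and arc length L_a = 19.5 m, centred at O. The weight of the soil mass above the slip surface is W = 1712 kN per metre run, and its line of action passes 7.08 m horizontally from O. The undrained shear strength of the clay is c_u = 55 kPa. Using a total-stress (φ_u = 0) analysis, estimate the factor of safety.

Taking moments about the centre O, the resisting moment is provided by the undrained shear strength acting along the arc:
M_R = c_u·L_a·R = 55·19.50·13.7 = 14693.2 kN·m/m
M_D = W·d = 1712·7.08 = 12121.0 kN·m/m
FS = M_R / M_D = 14693.2 / 12121.0 = 1.212

FS = 1.21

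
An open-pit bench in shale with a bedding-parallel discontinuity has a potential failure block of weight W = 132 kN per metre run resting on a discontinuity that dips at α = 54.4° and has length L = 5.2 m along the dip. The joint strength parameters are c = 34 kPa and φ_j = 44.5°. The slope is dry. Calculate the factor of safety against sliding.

FS = 2.35

Resolving the block weight along and normal to the plane and applying the Mohr–Coulomb strength on the joint:
N' = W cosα = 132·cos54.4° = 76.8 kN/m
Driving force T = W sinα = 132·sin54.4° = 107.3 kN/m
Resisting force R = c·L + N'·tanφ_j = 34·5.2 + 76.8·tan44.5° = 176.8 + 75.5 = 252.3 kN/m
FS = R / T = 252.3 / 107.3 = 2.351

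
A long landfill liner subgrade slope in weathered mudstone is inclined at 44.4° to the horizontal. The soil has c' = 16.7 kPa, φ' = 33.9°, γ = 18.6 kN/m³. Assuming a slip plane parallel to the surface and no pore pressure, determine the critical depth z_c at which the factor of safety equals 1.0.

z_c = 5.72 m

Setting FS = 1.00 in FS = [c' + γz cos²β tanφ'] / [γz sinβ cosβ] and solving for z:
z = c' / [γ cosβ (FS·sinβ − cosβ·tanφ')]
  = 16.7 / [18.6·cos44.4°·(1.00·sin44.4° − cos44.4°·tan33.9°)]
  = 16.7 / [18.6·0.7145·(1.00·0.6997 − 0.7145·0.6720)]
  = 16.7 / 2.9177 = 5.724 m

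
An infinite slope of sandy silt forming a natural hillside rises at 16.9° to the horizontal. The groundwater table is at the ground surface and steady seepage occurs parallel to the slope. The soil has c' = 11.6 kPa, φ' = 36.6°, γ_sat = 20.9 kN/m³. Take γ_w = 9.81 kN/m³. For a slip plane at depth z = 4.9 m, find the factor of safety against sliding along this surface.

With seepage parallel to the slope and the water table at the surface, the effective normal stress on the slip plane uses the buoyant unit weight γ' = γ_sat − γ_w while the driving shear stress uses γ_sat:
FS = [c' + γ' z cos²β tanφ'] / [γ_sat z sinβ cosβ]
γ' = 20.9 − 9.81 = 11.09 kN/m³
Numerator = 11.6 + 11.09·4.9·cos²16.9°·tan36.6° = 11.6 + 11.09·4.9·0.9155·0.7427 = 48.547 kPa
Denominator = 20.9·4.9·sin16.9°·cos16.9° = 20.9·4.9·0.2907·0.9568 = 28.485 kPa
FS = 48.547 / 28.485 = 1.704

FS = 1.70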